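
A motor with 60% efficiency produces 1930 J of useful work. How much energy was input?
W_in = W_out/η = 1930/0.6 = 3217 J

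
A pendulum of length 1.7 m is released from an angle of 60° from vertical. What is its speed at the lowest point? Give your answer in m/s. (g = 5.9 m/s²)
h = L(1 − cosθ) = 1.7(1 − cos60°) = 0.85 m
v = √(2gh) = √(2·5.9·0.85) = 3.167 m/s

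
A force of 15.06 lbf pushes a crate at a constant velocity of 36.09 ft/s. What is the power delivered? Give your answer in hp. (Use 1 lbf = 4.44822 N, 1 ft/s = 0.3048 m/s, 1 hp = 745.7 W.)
Convert to SI: F = 66.9902 N, v = 11.0002 m/s
P = Fv = (66.9902)(11.0002) = 736.908 W = 0.9882 hp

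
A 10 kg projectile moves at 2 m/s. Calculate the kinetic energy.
KE = ½mv² = ½(10)(2)² = 20.0 J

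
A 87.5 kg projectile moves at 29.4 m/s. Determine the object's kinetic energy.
KE = ½mv² = ½(87.5)(29.4)² = 37820 J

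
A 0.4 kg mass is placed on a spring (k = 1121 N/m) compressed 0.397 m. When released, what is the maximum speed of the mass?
½kx² = ½mv² ⇒ v = x√(k/m) = (0.397)√(1121/0.4) = 21.02 m/s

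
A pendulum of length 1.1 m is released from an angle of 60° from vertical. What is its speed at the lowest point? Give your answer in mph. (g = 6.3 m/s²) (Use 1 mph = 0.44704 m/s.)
h = L(1 − cosθ) = 1.1(1 − cos60°) = 0.55 m
v = √(2gh) = √(2·6.3·0.55) = 2.63249 m/s = 5.889 mph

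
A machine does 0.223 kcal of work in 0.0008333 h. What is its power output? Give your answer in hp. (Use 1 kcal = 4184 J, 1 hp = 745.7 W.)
Convert to SI: W = 933.032 J, t = 2.99988 s
P = W/t = 933.032/2.99988 = 311.023 W = 0.4171 hp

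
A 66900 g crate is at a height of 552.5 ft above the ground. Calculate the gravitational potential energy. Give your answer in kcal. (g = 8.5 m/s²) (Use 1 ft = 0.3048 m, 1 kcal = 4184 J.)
Convert to SI: m = 66.9 kg, h = 168.402 m
PE = mgh = (66.9)(8.5)(168.402) = 95761.8 J = 22.89 kcal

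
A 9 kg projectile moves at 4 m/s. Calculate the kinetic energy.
KE = ½mv² = ½(9)(4)² = 72.0 J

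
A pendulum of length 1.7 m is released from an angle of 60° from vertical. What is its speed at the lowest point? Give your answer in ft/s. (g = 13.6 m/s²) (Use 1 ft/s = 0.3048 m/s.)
h = L(1 − cosθ) = 1.7(1 − cos60°) = 0.85 m
v = √(2gh) = √(2·13.6·0.85) = 4.80833 m/s = 15.78 ft/s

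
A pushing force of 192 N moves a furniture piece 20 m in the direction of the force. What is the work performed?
W = F·d = (192)(20) = 3840 J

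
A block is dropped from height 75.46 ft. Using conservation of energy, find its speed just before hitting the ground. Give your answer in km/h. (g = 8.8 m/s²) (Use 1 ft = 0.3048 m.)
Convert to SI: h = 23.0002 m
mgh = ½mv² ⇒ v = √(2gh) = √(2·8.8·23.0002) = 20.1197 m/s = 72.43 km/h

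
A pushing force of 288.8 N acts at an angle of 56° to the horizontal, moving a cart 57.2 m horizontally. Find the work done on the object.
W = F·d·cosθ = (288.8)(57.2)cos(56°) = 9238 J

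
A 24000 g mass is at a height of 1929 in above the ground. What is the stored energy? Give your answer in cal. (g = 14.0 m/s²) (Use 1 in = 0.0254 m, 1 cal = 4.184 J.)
Convert to SI: m = 24.0 kg, h = 48.9966 m
PE = mgh = (24.0)(14.0)(48.9966) = 16462.9 J = 3935 cal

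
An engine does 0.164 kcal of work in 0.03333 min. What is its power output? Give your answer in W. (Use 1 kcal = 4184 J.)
Convert to SI: W = 686.176 J, t = 1.9998 s
P = W/t = 686.176/1.9998 = 343.1 W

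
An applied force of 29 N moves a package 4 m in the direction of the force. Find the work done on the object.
W = F·d = (29)(4) = 116.0 J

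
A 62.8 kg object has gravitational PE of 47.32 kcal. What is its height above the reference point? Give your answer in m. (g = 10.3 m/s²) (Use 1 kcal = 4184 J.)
Convert to SI: m = 62.8 kg, PE = 197987 J
h = PE/(mg) = 197987/(62.8·10.3) = 306.1 m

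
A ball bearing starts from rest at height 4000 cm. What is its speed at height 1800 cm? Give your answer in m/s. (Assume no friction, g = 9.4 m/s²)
Convert to SI: h₁−h₂ = 22.0 m
mgh₁ = mgh₂ + ½mv² ⇒ v = √(2g(h₁−h₂)) = √(2·9.4·22.0) = 20.34 m/s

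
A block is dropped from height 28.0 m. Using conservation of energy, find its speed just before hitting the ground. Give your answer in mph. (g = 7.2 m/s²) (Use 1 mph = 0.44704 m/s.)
mgh = ½mv² ⇒ v = √(2gh) = √(2·7.2·28.0) = 20.0798 m/s = 44.92 mph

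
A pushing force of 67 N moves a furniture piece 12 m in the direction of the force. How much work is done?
W = F·d = (67)(12) = 804.0 J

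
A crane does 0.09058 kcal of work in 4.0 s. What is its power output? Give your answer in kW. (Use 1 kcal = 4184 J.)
Convert to SI: W = 378.987 J, t = 4.0 s
P = W/t = 378.987/4.0 = 94.7467 W = 0.09475 kW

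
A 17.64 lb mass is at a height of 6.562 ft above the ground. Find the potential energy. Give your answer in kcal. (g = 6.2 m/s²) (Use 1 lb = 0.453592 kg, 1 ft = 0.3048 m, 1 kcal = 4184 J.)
Convert to SI: m = 8.00136 kg, h = 2.0001 m
PE = mgh = (8.00136)(6.2)(2.0001) = 99.2217 J = 0.02371 kcal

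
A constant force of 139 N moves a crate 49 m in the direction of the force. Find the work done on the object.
W = F·d = (139)(49) = 6811 J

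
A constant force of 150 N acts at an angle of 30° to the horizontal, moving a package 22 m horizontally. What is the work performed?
W = F·d·cosθ = (150)(22)cos(30°) = 2858 J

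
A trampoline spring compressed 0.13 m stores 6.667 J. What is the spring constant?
k = 2·PE/x² = 2·6.667/(0.13)² = 789.0 N/m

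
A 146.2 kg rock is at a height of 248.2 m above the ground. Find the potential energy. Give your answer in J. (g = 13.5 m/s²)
PE = mgh = (146.2)(13.5)(248.2) = 489900 J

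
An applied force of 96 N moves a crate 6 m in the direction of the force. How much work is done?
W = F·d = (96)(6) = 576.0 J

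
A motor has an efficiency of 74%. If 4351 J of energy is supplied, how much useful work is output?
W_out = η·W_in = 0.74·4351 = 3219.74 J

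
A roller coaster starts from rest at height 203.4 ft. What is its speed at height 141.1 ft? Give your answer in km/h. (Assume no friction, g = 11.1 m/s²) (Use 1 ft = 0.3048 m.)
Convert to SI: h₁−h₂ = 18.989 m
mgh₁ = mgh₂ + ½mv² ⇒ v = √(2g(h₁−h₂)) = √(2·11.1·18.989) = 20.5318 m/s = 73.91 km/h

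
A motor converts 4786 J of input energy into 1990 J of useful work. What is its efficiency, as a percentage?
η = W_out/W_in = 1990/4786 = 41.58%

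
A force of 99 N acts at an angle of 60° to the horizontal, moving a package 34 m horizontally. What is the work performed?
W = F·d·cosθ = (99)(34)cos(60°) = 1683 J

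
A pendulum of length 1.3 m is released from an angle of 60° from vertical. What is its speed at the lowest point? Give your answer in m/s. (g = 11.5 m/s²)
h = L(1 − cosθ) = 1.3(1 − cos60°) = 0.65 m
v = √(2gh) = √(2·11.5·0.65) = 3.867 m/s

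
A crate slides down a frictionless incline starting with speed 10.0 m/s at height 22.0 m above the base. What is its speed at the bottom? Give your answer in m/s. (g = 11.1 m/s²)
½mv₀² + mgh = ½mv² ⇒ v = √(v₀² + 2gh) = √(10.0² + 2·11.1·22.0) = 24.26 m/s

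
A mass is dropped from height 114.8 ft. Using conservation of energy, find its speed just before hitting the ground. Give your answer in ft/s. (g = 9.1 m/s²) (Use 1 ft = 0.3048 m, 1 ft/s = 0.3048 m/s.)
Convert to SI: h = 34.991 m
mgh = ½mv² ⇒ v = √(2gh) = √(2·9.1·34.991) = 25.2356 m/s = 82.79 ft/s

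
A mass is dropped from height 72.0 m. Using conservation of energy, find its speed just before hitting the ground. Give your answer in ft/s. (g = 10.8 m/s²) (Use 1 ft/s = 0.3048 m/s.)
mgh = ½mv² ⇒ v = √(2gh) = √(2·10.8·72.0) = 39.436 m/s = 129.4 ft/s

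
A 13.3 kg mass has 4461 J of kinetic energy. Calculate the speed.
v = √(2·KE/m) = √(2·4461/13.3) = 25.9 m/s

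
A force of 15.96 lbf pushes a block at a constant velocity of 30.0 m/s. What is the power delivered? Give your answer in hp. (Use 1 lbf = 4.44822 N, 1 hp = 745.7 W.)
Convert to SI: F = 70.9936 N, v = 30.0 m/s
P = Fv = (70.9936)(30.0) = 2129.81 W = 2.856 hp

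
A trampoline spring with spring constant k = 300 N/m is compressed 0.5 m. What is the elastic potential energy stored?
PE = ½kx² = ½(300)(0.5)² = 37.5 J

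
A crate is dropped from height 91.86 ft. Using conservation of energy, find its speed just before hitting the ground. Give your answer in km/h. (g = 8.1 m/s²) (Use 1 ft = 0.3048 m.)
Convert to SI: h = 27.9989 m
mgh = ½mv² ⇒ v = √(2gh) = √(2·8.1·27.9989) = 21.2975 m/s = 76.67 km/h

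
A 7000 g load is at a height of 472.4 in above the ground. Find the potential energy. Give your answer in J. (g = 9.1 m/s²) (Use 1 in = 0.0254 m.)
Convert to SI: m = 7.0 kg, h = 11.999 m
PE = mgh = (7.0)(9.1)(11.999) = 764.3 J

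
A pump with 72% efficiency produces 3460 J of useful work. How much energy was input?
W_in = W_out/η = 3460/0.72 = 4806 J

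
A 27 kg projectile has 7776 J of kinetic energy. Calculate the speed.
v = √(2·KE/m) = √(2·7776/27) = 24.0 m/s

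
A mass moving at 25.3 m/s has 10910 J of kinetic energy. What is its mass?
m = 2·KE/v² = 2·10910/(25.3)² = 34.09 kg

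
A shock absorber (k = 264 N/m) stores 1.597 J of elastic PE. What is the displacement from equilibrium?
x = √(2·PE/k) = √(2·1.597/264) = 0.11 m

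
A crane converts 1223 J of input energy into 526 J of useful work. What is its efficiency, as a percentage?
η = W_out/W_in = 526/1223 = 43.01%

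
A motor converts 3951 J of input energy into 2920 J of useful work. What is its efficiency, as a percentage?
η = W_out/W_in = 2920/3951 = 73.91%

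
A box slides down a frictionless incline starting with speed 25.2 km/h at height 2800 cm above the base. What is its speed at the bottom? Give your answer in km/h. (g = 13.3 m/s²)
Convert to SI: v₀ = 7.0 m/s, h = 28.0 m
½mv₀² + mgh = ½mv² ⇒ v = √(v₀² + 2gh) = √(7.0² + 2·13.3·28.0) = 28.1745 m/s = 101.4 km/h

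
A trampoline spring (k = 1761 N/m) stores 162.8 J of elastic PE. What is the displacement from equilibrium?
x = √(2·PE/k) = √(2·162.8/1761) = 0.43 m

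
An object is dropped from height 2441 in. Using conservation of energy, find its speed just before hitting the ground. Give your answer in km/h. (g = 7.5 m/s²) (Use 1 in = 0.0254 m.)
Convert to SI: h = 62.0014 m
mgh = ½mv² ⇒ v = √(2gh) = √(2·7.5·62.0014) = 30.4962 m/s = 109.8 km/h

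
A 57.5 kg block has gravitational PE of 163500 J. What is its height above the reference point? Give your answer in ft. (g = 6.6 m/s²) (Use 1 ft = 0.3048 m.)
h = PE/(mg) = 163500/(57.5·6.6) = 430.83 m = 1413 ft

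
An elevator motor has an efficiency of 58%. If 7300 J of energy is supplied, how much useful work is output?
W_out = η·W_in = 0.58·7300 = 4234.0 J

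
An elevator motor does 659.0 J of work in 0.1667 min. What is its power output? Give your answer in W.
Convert to SI: W = 659.0 J, t = 10.002 s
P = W/t = 659.0/10.002 = 65.89 W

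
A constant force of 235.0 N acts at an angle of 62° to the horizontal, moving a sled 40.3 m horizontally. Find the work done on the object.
W = F·d·cosθ = (235.0)(40.3)cos(62°) = 4446 J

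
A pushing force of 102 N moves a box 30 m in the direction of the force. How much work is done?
W = F·d = (102)(30) = 3060 J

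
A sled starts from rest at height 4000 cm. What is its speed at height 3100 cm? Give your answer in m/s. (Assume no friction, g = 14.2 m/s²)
Convert to SI: h₁−h₂ = 9.0 m
mgh₁ = mgh₂ + ½mv² ⇒ v = √(2g(h₁−h₂)) = √(2·14.2·9.0) = 15.99 m/s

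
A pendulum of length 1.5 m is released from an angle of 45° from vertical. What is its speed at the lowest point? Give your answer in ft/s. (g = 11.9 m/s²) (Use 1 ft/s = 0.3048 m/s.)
h = L(1 − cosθ) = 1.5(1 − cos45°) = 0.43934 m
v = √(2gh) = √(2·11.9·0.43934) = 3.23362 m/s = 10.61 ft/s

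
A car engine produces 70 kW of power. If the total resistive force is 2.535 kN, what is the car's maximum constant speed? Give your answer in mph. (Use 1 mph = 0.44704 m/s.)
Convert to SI: F = 2535.0 N
P = Fv ⇒ v = P/F = 70000 W/2535.0 N = 27.6134 m/s = 61.77 mph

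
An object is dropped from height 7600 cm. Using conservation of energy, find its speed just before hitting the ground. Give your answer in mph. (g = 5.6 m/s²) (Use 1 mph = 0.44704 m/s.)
Convert to SI: h = 76.0 m
mgh = ½mv² ⇒ v = √(2gh) = √(2·5.6·76.0) = 29.1753 m/s = 65.26 mph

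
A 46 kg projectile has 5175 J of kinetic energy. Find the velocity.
v = √(2·KE/m) = √(2·5175/46) = 15.0 m/s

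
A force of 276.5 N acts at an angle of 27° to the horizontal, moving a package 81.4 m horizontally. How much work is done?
W = F·d·cosθ = (276.5)(81.4)cos(27°) = 20050 J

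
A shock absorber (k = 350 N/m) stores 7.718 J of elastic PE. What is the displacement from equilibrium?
x = √(2·PE/k) = √(2·7.718/350) = 0.21 m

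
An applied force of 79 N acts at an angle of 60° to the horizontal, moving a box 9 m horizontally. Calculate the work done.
W = F·d·cosθ = (79)(9)cos(60°) = 355.5 J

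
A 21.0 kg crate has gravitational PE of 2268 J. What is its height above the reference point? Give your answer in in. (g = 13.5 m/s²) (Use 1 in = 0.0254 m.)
h = PE/(mg) = 2268.0/(21.0·13.5) = 8.0 m = 315.0 in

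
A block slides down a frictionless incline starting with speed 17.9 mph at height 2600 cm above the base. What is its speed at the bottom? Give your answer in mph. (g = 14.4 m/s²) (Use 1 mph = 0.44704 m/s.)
Convert to SI: v₀ = 8.00202 m/s, h = 26.0 m
½mv₀² + mgh = ½mv² ⇒ v = √(v₀² + 2gh) = √(8.00202² + 2·14.4·26.0) = 28.5102 m/s = 63.78 mph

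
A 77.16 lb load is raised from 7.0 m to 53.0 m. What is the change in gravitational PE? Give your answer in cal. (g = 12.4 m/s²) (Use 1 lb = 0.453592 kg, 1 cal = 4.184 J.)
Convert to SI: m = 34.9992 kg, Δh = 46.0 m
ΔPE = mgΔh = (34.9992)(12.4)(46.0) = 19963.5 J = 4771 cal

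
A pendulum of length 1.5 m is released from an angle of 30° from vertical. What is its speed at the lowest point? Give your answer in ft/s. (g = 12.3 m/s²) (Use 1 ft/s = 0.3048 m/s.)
h = L(1 − cosθ) = 1.5(1 − cos30°) = 0.200962 m
v = √(2gh) = √(2·12.3·0.200962) = 2.22343 m/s = 7.295 ft/s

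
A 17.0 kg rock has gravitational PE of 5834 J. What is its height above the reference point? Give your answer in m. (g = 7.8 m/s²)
h = PE/(mg) = 5834.0/(17.0·7.8) = 44.0 m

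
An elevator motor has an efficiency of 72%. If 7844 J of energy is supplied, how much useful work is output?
W_out = η·W_in = 0.72·7844 = 5647.68 J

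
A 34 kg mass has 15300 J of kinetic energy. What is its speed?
v = √(2·KE/m) = √(2·15300/34) = 30.0 m/s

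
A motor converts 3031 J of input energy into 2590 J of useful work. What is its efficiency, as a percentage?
η = W_out/W_in = 2590/3031 = 85.45%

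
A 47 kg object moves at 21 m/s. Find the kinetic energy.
KE = ½mv² = ½(47)(21)² = 10363.5 J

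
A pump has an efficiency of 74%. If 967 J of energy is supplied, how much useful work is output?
W_out = η·W_in = 0.74·967 = 715.58 J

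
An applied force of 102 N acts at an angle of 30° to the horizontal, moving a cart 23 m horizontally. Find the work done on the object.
W = F·d·cosθ = (102)(23)cos(30°) = 2032 J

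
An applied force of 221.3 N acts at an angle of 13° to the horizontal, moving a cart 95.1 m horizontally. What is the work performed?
W = F·d·cosθ = (221.3)(95.1)cos(13°) = 20510 J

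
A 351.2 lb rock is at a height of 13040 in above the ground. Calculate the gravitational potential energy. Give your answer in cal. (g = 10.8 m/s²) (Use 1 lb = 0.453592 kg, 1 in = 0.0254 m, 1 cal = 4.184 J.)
Convert to SI: m = 159.302 kg, h = 331.216 m
PE = mgh = (159.302)(10.8)(331.216) = 569843 J = 136200 cal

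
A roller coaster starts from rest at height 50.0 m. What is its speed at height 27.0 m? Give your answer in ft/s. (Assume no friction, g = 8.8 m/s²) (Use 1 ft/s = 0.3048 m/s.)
mgh₁ = mgh₂ + ½mv² ⇒ v = √(2g(h₁−h₂)) = √(2·8.8·23.0) = 20.1196 m/s = 66.01 ft/s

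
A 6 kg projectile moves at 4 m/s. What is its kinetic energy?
KE = ½mv² = ½(6)(4)² = 48.0 J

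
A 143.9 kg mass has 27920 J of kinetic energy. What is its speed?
v = √(2·KE/m) = √(2·27920/143.9) = 19.7 m/s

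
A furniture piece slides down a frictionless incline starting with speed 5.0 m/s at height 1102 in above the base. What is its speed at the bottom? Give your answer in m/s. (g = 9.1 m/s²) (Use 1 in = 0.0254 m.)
Convert to SI: v₀ = 5.0 m/s, h = 27.9908 m
½mv₀² + mgh = ½mv² ⇒ v = √(v₀² + 2gh) = √(5.0² + 2·9.1·27.9908) = 23.12 m/s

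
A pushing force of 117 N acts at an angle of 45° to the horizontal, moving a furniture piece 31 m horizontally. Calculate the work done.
W = F·d·cosθ = (117)(31)cos(45°) = 2565 J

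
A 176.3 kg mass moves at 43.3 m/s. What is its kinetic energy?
KE = ½mv² = ½(176.3)(43.3)² = 165300 J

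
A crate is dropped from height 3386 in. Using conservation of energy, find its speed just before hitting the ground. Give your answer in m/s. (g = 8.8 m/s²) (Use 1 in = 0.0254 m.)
Convert to SI: h = 86.0044 m
mgh = ½mv² ⇒ v = √(2gh) = √(2·8.8·86.0044) = 38.91 m/s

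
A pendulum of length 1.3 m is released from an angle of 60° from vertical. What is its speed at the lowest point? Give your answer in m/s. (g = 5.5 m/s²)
h = L(1 − cosθ) = 1.3(1 − cos60°) = 0.65 m
v = √(2gh) = √(2·5.5·0.65) = 2.674 m/s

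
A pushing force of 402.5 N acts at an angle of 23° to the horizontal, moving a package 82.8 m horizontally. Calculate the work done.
W = F·d·cosθ = (402.5)(82.8)cos(23°) = 30680 J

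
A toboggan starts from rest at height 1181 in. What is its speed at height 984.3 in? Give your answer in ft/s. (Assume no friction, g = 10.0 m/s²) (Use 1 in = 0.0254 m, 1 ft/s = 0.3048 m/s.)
Convert to SI: h₁−h₂ = 4.99618 m
mgh₁ = mgh₂ + ½mv² ⇒ v = √(2g(h₁−h₂)) = √(2·10.0·4.99618) = 9.99618 m/s = 32.8 ft/s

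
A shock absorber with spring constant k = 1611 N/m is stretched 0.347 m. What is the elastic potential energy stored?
PE = ½kx² = ½(1611)(0.347)² = 96.99 J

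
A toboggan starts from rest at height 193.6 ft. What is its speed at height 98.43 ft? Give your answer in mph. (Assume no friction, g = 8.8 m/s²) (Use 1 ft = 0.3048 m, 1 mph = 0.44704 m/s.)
Convert to SI: h₁−h₂ = 29.0078 m
mgh₁ = mgh₂ + ½mv² ⇒ v = √(2g(h₁−h₂)) = √(2·8.8·29.0078) = 22.5951 m/s = 50.54 mph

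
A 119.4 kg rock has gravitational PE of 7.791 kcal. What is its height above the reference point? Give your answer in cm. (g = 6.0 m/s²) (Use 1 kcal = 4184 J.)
Convert to SI: m = 119.4 kg, PE = 32597.5 J
h = PE/(mg) = 32597.5/(119.4·6.0) = 45.5019 m = 4550 cm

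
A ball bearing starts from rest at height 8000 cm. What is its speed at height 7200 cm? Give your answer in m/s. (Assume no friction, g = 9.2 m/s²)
Convert to SI: h₁−h₂ = 8.0 m
mgh₁ = mgh₂ + ½mv² ⇒ v = √(2g(h₁−h₂)) = √(2·9.2·8.0) = 12.13 m/s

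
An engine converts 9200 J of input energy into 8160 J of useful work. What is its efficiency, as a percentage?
η = W_out/W_in = 8160/9200 = 88.7%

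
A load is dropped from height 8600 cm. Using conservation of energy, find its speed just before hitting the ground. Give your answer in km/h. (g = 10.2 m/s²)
Convert to SI: h = 86.0 m
mgh = ½mv² ⇒ v = √(2gh) = √(2·10.2·86.0) = 41.8856 m/s = 150.8 km/h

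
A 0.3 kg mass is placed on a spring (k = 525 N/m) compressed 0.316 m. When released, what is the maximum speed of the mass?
½kx² = ½mv² ⇒ v = x√(k/m) = (0.316)√(525/0.3) = 13.22 m/s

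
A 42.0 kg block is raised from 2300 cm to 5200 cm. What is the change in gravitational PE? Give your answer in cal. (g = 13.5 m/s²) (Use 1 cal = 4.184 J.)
Convert to SI: m = 42.0 kg, Δh = 29.0 m
ΔPE = mgΔh = (42.0)(13.5)(29.0) = 16443.0 J = 3930 cal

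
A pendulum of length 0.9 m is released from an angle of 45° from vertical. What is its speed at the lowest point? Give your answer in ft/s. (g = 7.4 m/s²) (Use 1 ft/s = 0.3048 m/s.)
h = L(1 − cosθ) = 0.9(1 − cos45°) = 0.263604 m
v = √(2gh) = √(2·7.4·0.263604) = 1.97518 m/s = 6.48 ft/s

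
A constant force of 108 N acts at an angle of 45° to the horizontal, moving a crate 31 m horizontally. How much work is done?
W = F·d·cosθ = (108)(31)cos(45°) = 2367 J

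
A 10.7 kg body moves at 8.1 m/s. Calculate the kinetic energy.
KE = ½mv² = ½(10.7)(8.1)² = 351.0 J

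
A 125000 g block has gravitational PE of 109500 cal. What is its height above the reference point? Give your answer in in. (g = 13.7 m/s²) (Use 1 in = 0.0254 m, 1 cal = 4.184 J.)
Convert to SI: m = 125.0 kg, PE = 458148 J
h = PE/(mg) = 458148/(125.0·13.7) = 267.532 m = 10530 in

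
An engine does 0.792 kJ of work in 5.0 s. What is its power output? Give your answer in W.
Convert to SI: W = 792.0 J, t = 5.0 s
P = W/t = 792.0/5.0 = 158.4 W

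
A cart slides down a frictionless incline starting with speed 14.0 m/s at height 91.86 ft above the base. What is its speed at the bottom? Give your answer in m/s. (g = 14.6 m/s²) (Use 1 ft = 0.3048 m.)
Convert to SI: v₀ = 14.0 m/s, h = 27.9989 m
½mv₀² + mgh = ½mv² ⇒ v = √(v₀² + 2gh) = √(14.0² + 2·14.6·27.9989) = 31.84 m/s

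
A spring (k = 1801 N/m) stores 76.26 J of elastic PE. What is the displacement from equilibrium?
x = √(2·PE/k) = √(2·76.26/1801) = 0.291 m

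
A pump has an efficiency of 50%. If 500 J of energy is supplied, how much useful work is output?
W_out = η·W_in = 0.5·500 = 250.0 J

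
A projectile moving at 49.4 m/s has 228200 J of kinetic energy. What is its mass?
m = 2·KE/v² = 2·228200/(49.4)² = 187.0 kg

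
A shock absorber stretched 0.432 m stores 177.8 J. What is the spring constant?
k = 2·PE/x² = 2·177.8/(0.432)² = 1905 N/m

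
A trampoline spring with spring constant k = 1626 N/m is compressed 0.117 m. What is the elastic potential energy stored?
PE = ½kx² = ½(1626)(0.117)² = 11.13 J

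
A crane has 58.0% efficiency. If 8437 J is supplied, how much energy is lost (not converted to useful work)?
W_lost = W_in(1 − η) = 8437·(1 − 0.58) = 3544 J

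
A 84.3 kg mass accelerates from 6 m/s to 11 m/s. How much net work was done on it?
W = ΔKE = ½m(v₂² − v₁²) = ½(84.3)(11² − 6²) = 3582.75 J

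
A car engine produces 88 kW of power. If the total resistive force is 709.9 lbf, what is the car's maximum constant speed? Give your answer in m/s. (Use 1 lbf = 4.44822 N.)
Convert to SI: F = 3157.79 N
P = Fv ⇒ v = P/F = 88000 W/3157.79 N = 27.87 m/s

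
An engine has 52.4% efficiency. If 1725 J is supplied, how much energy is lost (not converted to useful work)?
W_lost = W_in(1 − η) = 1725·(1 − 0.524) = 821.1 J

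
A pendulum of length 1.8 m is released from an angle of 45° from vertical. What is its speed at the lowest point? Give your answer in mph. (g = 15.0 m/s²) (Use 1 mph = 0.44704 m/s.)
h = L(1 − cosθ) = 1.8(1 − cos45°) = 0.527208 m
v = √(2gh) = √(2·15.0·0.527208) = 3.97696 m/s = 8.896 mph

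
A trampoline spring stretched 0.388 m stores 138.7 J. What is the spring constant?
k = 2·PE/x² = 2·138.7/(0.388)² = 1843 N/m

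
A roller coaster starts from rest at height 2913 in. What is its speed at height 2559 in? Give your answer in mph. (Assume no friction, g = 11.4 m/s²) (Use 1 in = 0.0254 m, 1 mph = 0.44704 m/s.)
Convert to SI: h₁−h₂ = 8.9916 m
mgh₁ = mgh₂ + ½mv² ⇒ v = √(2g(h₁−h₂)) = √(2·11.4·8.9916) = 14.3181 m/s = 32.03 mph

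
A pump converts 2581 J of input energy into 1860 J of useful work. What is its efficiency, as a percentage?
η = W_out/W_in = 1860/2581 = 72.07%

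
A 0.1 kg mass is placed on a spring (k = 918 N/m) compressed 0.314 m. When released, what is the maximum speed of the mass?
½kx² = ½mv² ⇒ v = x√(k/m) = (0.314)√(918/0.1) = 30.09 m/s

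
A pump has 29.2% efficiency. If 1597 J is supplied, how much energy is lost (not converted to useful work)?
W_lost = W_in(1 − η) = 1597·(1 − 0.292) = 1131 J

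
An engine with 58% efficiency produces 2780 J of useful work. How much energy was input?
W_in = W_out/η = 2780/0.58 = 4793 J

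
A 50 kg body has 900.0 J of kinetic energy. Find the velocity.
v = √(2·KE/m) = √(2·900.0/50) = 6.0 m/s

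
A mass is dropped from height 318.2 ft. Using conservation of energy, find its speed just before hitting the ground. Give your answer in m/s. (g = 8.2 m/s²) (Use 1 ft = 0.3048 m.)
Convert to SI: h = 96.9874 m
mgh = ½mv² ⇒ v = √(2gh) = √(2·8.2·96.9874) = 39.88 m/s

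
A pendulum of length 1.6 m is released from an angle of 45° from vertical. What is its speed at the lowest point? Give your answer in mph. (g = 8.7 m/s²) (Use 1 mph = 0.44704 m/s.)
h = L(1 − cosθ) = 1.6(1 − cos45°) = 0.468629 m
v = √(2gh) = √(2·8.7·0.468629) = 2.85555 m/s = 6.388 mph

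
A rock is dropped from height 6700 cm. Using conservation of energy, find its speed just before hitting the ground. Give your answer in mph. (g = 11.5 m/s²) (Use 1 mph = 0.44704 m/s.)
Convert to SI: h = 67.0 m
mgh = ½mv² ⇒ v = √(2gh) = √(2·11.5·67.0) = 39.2556 m/s = 87.81 mph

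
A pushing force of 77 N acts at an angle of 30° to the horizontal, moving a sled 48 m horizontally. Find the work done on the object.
W = F·d·cosθ = (77)(48)cos(30°) = 3201 J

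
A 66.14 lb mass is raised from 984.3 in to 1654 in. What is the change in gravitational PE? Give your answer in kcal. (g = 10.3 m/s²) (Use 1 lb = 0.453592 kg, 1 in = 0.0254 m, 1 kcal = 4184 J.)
Convert to SI: m = 30.0006 kg, Δh = 17.0104 m
ΔPE = mgΔh = (30.0006)(10.3)(17.0104) = 5256.31 J = 1.256 kcal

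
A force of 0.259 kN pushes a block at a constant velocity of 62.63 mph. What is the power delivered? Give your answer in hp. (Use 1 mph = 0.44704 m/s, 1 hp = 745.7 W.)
Convert to SI: F = 259.0 N, v = 27.9981 m/s
P = Fv = (259.0)(27.9981) = 7251.51 W = 9.724 hp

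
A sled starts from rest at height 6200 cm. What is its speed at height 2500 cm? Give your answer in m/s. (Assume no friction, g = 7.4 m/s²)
Convert to SI: h₁−h₂ = 37.0 m
mgh₁ = mgh₂ + ½mv² ⇒ v = √(2g(h₁−h₂)) = √(2·7.4·37.0) = 23.4 m/s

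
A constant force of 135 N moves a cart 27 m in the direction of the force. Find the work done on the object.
W = F·d = (135)(27) = 3645 J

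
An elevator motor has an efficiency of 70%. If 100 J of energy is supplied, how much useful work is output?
W_out = η·W_in = 0.7·100 = 70.0 J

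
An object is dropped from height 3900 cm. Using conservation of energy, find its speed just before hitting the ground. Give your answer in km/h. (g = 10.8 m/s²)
Convert to SI: h = 39.0 m
mgh = ½mv² ⇒ v = √(2gh) = √(2·10.8·39.0) = 29.0241 m/s = 104.5 km/h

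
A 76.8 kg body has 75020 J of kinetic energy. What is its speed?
v = √(2·KE/m) = √(2·75020/76.8) = 44.2 m/s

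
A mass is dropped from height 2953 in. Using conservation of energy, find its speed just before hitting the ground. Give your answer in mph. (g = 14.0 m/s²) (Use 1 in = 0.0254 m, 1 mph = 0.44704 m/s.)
Convert to SI: h = 75.0062 m
mgh = ½mv² ⇒ v = √(2gh) = √(2·14.0·75.0062) = 45.8277 m/s = 102.5 mph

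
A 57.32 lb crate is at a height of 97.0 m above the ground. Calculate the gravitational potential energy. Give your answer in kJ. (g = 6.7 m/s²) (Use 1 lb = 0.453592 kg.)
Convert to SI: m = 25.9999 kg, h = 97.0 m
PE = mgh = (25.9999)(6.7)(97.0) = 16897.3 J = 16.9 kJ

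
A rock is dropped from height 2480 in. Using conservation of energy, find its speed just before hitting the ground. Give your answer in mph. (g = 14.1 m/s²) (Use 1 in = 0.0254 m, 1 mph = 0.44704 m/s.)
Convert to SI: h = 62.992 m
mgh = ½mv² ⇒ v = √(2gh) = √(2·14.1·62.992) = 42.1471 m/s = 94.28 mph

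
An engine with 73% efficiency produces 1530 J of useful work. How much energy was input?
W_in = W_out/η = 1530/0.73 = 2096 J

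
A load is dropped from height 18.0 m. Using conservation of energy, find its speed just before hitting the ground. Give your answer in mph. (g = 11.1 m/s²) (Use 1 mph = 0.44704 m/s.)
mgh = ½mv² ⇒ v = √(2gh) = √(2·11.1·18.0) = 19.99 m/s = 44.72 mph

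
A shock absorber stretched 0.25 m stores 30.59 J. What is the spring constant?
k = 2·PE/x² = 2·30.59/(0.25)² = 978.9 N/m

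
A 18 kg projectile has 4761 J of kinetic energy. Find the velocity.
v = √(2·KE/m) = √(2·4761/18) = 23.0 m/s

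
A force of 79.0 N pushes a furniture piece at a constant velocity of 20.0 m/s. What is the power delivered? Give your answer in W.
P = Fv = (79.0)(20.0) = 1580 W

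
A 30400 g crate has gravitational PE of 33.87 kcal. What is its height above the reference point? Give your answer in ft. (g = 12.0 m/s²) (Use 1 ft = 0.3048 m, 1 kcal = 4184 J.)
Convert to SI: m = 30.4 kg, PE = 141712 J
h = PE/(mg) = 141712/(30.4·12.0) = 388.465 m = 1274 ft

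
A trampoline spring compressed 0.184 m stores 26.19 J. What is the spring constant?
k = 2·PE/x² = 2·26.19/(0.184)² = 1547 N/m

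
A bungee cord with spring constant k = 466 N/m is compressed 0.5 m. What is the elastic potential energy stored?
PE = ½kx² = ½(466)(0.5)² = 58.25 J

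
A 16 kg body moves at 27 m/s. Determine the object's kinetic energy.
KE = ½mv² = ½(16)(27)² = 5832.0 J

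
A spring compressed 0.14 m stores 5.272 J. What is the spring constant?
k = 2·PE/x² = 2·5.272/(0.14)² = 538.0 N/m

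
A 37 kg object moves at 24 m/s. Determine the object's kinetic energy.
KE = ½mv² = ½(37)(24)² = 10656.0 J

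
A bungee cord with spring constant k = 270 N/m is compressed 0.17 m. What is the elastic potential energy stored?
PE = ½kx² = ½(270)(0.17)² = 3.902 J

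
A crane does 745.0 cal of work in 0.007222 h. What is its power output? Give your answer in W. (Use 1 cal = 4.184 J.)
Convert to SI: W = 3117.08 J, t = 25.9992 s
P = W/t = 3117.08/25.9992 = 119.9 W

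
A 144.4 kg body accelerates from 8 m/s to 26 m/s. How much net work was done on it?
W = ΔKE = ½m(v₂² − v₁²) = ½(144.4)(26² − 8²) = 44186.4 J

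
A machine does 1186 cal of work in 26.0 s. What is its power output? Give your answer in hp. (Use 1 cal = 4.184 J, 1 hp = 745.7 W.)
Convert to SI: W = 4962.22 J, t = 26.0 s
P = W/t = 4962.22/26.0 = 190.855 W = 0.2559 hp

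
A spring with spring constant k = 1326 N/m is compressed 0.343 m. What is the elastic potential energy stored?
PE = ½kx² = ½(1326)(0.343)² = 78.0 J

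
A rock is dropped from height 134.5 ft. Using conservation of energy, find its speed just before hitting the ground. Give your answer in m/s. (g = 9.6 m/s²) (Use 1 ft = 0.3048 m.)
Convert to SI: h = 40.9956 m
mgh = ½mv² ⇒ v = √(2gh) = √(2·9.6·40.9956) = 28.06 m/s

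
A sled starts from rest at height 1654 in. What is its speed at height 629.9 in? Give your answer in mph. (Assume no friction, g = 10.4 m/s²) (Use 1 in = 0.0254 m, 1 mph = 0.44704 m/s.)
Convert to SI: h₁−h₂ = 26.0121 m
mgh₁ = mgh₂ + ½mv² ⇒ v = √(2g(h₁−h₂)) = √(2·10.4·26.0121) = 23.2605 m/s = 52.03 mph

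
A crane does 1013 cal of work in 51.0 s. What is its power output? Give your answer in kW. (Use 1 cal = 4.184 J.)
Convert to SI: W = 4238.39 J, t = 51.0 s
P = W/t = 4238.39/51.0 = 83.1057 W = 0.08311 kW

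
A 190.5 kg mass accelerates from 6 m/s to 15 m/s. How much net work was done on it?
W = ΔKE = ½m(v₂² − v₁²) = ½(190.5)(15² − 6²) = 18002.25 J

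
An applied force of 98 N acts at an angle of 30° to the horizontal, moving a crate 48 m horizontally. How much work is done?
W = F·d·cosθ = (98)(48)cos(30°) = 4074 J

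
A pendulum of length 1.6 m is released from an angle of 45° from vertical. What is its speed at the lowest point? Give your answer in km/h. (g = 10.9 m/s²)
h = L(1 − cosθ) = 1.6(1 − cos45°) = 0.468629 m
v = √(2gh) = √(2·10.9·0.468629) = 3.19627 m/s = 11.51 km/h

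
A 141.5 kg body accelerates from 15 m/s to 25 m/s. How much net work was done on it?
W = ΔKE = ½m(v₂² − v₁²) = ½(141.5)(25² − 15²) = 28300.0 J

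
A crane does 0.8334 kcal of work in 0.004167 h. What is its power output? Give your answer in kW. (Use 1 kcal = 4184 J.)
Convert to SI: W = 3486.95 J, t = 15.0012 s
P = W/t = 3486.95/15.0012 = 232.444 W = 0.2324 kW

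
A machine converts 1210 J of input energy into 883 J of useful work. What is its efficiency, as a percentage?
η = W_out/W_in = 883/1210 = 72.98%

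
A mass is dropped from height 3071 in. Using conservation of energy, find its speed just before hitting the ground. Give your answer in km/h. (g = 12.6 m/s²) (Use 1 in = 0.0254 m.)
Convert to SI: h = 78.0034 m
mgh = ½mv² ⇒ v = √(2gh) = √(2·12.6·78.0034) = 44.3361 m/s = 159.6 km/h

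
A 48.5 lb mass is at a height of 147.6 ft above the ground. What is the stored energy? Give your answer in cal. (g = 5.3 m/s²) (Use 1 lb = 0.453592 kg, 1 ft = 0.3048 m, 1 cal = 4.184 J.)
Convert to SI: m = 21.9992 kg, h = 44.9885 m
PE = mgh = (21.9992)(5.3)(44.9885) = 5245.47 J = 1254 cal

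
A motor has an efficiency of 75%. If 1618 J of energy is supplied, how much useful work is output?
W_out = η·W_in = 0.75·1618 = 1213.5 J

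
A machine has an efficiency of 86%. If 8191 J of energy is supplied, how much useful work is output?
W_out = η·W_in = 0.86·8191 = 7044.26 J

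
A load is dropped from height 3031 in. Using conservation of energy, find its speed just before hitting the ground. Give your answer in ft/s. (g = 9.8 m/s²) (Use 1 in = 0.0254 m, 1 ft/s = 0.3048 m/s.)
Convert to SI: h = 76.9874 m
mgh = ½mv² ⇒ v = √(2gh) = √(2·9.8·76.9874) = 38.8452 m/s = 127.4 ft/s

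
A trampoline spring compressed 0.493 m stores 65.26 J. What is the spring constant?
k = 2·PE/x² = 2·65.26/(0.493)² = 537.0 N/m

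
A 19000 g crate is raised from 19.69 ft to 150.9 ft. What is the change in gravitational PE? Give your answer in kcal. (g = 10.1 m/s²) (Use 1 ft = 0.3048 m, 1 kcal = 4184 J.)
Convert to SI: m = 19.0 kg, Δh = 39.9928 m
ΔPE = mgΔh = (19.0)(10.1)(39.9928) = 7674.62 J = 1.834 kcal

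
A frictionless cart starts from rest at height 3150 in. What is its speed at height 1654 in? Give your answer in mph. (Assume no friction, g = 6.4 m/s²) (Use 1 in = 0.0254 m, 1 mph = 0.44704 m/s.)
Convert to SI: h₁−h₂ = 37.9984 m
mgh₁ = mgh₂ + ½mv² ⇒ v = √(2g(h₁−h₂)) = √(2·6.4·37.9984) = 22.054 m/s = 49.33 mph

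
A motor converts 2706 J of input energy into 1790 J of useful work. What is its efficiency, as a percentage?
η = W_out/W_in = 1790/2706 = 66.15%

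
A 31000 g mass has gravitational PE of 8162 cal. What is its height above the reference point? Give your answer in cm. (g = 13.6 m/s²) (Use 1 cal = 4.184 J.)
Convert to SI: m = 31.0 kg, PE = 34149.8 J
h = PE/(mg) = 34149.8/(31.0·13.6) = 81.0005 m = 8100 cm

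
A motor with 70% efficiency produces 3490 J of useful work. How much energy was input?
W_in = W_out/η = 3490/0.7 = 4986 J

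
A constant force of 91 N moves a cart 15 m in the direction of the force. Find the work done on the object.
W = F·d = (91)(15) = 1365 J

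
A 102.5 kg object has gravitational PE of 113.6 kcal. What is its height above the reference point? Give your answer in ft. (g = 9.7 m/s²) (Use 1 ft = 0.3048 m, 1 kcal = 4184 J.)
Convert to SI: m = 102.5 kg, PE = 475302 J
h = PE/(mg) = 475302/(102.5·9.7) = 478.051 m = 1568 ft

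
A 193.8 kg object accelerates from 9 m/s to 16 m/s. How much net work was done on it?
W = ΔKE = ½m(v₂² − v₁²) = ½(193.8)(16² − 9²) = 16957.5 J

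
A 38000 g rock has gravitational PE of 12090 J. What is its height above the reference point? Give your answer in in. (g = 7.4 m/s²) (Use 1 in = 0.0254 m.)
Convert to SI: m = 38.0 kg, PE = 12090.0 J
h = PE/(mg) = 12090.0/(38.0·7.4) = 42.9943 m = 1693 in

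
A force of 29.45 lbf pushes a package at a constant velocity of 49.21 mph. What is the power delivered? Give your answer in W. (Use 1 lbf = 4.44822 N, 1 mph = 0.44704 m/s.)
Convert to SI: F = 131.0 N, v = 21.9988 m/s
P = Fv = (131.0)(21.9988) = 2882 W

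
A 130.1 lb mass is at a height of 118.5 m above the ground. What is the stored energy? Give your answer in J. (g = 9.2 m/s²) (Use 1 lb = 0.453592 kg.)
Convert to SI: m = 59.0123 kg, h = 118.5 m
PE = mgh = (59.0123)(9.2)(118.5) = 64340 J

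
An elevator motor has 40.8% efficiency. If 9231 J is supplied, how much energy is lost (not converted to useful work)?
W_lost = W_in(1 − η) = 9231·(1 − 0.408) = 5465 J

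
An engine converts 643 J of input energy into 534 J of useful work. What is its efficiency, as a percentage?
η = W_out/W_in = 534/643 = 83.05%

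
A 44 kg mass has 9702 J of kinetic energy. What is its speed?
v = √(2·KE/m) = √(2·9702/44) = 21.0 m/s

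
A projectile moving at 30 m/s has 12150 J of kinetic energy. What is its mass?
m = 2·KE/v² = 2·12150/(30)² = 27.0 kg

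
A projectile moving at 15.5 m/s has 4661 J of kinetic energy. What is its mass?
m = 2·KE/v² = 2·4661/(15.5)² = 38.8 kg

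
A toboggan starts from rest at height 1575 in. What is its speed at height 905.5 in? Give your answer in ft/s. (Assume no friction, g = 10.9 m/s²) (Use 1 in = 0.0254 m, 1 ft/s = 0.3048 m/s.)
Convert to SI: h₁−h₂ = 17.0053 m
mgh₁ = mgh₂ + ½mv² ⇒ v = √(2g(h₁−h₂)) = √(2·10.9·17.0053) = 19.254 m/s = 63.17 ft/s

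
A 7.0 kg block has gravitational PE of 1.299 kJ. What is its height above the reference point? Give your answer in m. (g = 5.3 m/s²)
Convert to SI: m = 7.0 kg, PE = 1299.0 J
h = PE/(mg) = 1299.0/(7.0·5.3) = 35.01 m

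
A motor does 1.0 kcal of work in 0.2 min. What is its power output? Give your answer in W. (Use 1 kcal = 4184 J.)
Convert to SI: W = 4184.0 J, t = 12.0 s
P = W/t = 4184.0/12.0 = 348.7 W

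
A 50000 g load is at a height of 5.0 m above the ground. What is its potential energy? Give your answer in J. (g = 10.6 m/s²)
Convert to SI: m = 50.0 kg, h = 5.0 m
PE = mgh = (50.0)(10.6)(5.0) = 2650 J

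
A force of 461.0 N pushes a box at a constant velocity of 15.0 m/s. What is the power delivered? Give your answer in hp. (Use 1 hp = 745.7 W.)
P = Fv = (461.0)(15.0) = 6915.0 W = 9.273 hp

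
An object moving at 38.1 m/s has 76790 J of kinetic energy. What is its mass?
m = 2·KE/v² = 2·76790/(38.1)² = 105.8 kg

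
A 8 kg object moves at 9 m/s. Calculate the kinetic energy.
KE = ½mv² = ½(8)(9)² = 324.0 J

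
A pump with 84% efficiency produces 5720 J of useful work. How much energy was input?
W_in = W_out/η = 5720/0.84 = 6810 J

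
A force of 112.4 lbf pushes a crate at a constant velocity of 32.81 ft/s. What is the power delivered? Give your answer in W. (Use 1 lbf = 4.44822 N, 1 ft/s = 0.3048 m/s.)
Convert to SI: F = 499.98 N, v = 10.0005 m/s
P = Fv = (499.98)(10.0005) = 5000 W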